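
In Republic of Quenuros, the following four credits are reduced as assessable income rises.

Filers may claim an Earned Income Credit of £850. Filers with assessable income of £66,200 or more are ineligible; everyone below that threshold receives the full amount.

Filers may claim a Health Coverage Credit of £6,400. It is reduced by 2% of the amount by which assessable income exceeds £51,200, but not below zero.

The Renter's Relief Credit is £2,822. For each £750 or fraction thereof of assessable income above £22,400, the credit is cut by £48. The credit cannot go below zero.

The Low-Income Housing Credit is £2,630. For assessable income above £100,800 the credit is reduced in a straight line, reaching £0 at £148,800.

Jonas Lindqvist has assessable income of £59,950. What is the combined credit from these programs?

£10,079

Earned Income Credit: £59,950 is below the £66,200 cutoff, so the full £850 applies.
Health Coverage Credit: 2% of the £8,750 excess over £51,200 is £175; credit = £6,400 − £175 = £6,225.
Renter's Relief Credit: income exceeds £22,400 by £37,550, which is 51 full-or-partial £750 increments; reduction = 51 × £48 = £2,448, leaving £374.
Low-Income Housing Credit: £59,950 is at or below the £100,800 threshold, so the full £2,630 applies.
Total: £850 + £6,225 + £374 + £2,630 = £10,079.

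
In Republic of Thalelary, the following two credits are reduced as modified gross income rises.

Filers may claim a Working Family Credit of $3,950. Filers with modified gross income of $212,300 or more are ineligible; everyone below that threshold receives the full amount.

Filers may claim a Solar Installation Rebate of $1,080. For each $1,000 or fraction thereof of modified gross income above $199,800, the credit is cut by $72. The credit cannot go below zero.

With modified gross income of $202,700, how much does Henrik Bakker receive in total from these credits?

$4,814

Working Family Credit: $202,700 is below the $212,300 cutoff, so the full $3,950 applies.
Solar Installation Rebate: income exceeds $199,800 by $2,900, which is 3 full-or-partial $1,000 increments; reduction = 3 × $72 = $216, leaving $864.
Total: $3,950 + $864 = $4,814.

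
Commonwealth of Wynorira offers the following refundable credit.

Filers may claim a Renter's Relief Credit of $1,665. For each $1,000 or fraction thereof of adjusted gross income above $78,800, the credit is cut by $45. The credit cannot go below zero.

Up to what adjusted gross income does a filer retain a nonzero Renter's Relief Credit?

$114,800

After 36 increments the reduction is 36 × $45 = $1,620, leaving $45; one more increment wipes it out. Increment 36 ends at excess 36 × $1,000 = $36,000, so the highest qualifying income is $78,800 + $36,000 = $114,800.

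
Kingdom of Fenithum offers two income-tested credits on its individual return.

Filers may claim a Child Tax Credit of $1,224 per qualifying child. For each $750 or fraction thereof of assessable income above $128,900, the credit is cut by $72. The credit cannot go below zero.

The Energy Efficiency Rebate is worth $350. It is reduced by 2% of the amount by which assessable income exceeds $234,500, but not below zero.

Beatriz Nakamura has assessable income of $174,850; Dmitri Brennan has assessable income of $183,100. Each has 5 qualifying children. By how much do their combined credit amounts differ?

$792

Beatriz ($174,850): Child Tax Credit: base = 5 × $1,224 = $6,120. income exceeds $128,900 by $45,950, which is 62 full-or-partial $750 increments; reduction = 62 × $72 = $4,464, leaving $1,656. Energy Efficiency Rebate: $174,850 is at or below the $234,500 threshold, so the full $350 applies. total $1,656 + $350 = $2,006
Dmitri ($183,100): Child Tax Credit: base = 5 × $1,224 = $6,120. income exceeds $128,900 by $54,200, which is 73 full-or-partial $750 increments; reduction = 73 × $72 = $5,256, leaving $864. Energy Efficiency Rebate: $183,100 is at or below the $234,500 threshold, so the full $350 applies. total $864 + $350 = $1,214
Difference: |$2,006 − $1,214| = $792.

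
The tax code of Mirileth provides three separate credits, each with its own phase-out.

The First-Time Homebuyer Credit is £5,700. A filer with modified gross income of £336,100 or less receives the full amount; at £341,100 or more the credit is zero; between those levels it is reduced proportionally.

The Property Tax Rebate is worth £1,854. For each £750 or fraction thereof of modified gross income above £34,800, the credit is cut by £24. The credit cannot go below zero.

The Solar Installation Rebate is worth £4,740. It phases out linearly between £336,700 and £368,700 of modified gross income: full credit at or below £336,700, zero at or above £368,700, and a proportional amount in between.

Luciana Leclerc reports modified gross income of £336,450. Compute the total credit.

First-Time Homebuyer Credit: £336,450 is £350 into a £5,000 phase-out range, leaving 4,650/5,000 of the credit: £5,700 × 4,650/5,000 = £5,301.
Property Tax Rebate: income exceeds £34,800 by £301,650 → 403 increments × £24 = £9,672 ≥ base, so the credit is £0.
Solar Installation Rebate: £336,450 is at or below the £336,700 threshold, so the full £4,740 applies.
Total: £5,301 + £0 + £4,740 = £10,041.

£10,041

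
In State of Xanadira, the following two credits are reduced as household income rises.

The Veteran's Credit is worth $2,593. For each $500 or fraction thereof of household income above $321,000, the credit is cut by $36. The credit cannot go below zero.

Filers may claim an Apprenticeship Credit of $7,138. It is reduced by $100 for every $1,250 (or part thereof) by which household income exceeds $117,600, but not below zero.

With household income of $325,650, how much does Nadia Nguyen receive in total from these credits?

$2,233

Veteran's Credit: income exceeds $321,000 by $4,650, which is 10 full-or-partial $500 increments; reduction = 10 × $36 = $360, leaving $2,233.
Apprenticeship Credit: income exceeds $117,600 by $208,050 → 167 increments × $100 = $16,700 ≥ base, so the credit is $0.
Total: $2,233 + $0 = $2,233.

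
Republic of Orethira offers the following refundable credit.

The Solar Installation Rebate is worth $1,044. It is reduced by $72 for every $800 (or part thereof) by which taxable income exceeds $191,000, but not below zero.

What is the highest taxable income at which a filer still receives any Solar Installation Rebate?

$202,200

After 14 increments the reduction is 14 × $72 = $1,008, leaving $36; one more increment wipes it out. Increment 14 ends at excess 14 × $800 = $11,200, so the highest qualifying income is $191,000 + $11,200 = $202,200.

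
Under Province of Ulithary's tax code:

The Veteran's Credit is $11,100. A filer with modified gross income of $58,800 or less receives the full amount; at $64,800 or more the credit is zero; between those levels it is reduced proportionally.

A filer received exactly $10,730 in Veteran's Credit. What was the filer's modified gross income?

$10,730 is 10,730/11,100 of the full $11,100, so 370/11,100 of the $6,000 range has been used: income = $58,800 + $6,000 × 370/11,100 = $59,000.

$59,000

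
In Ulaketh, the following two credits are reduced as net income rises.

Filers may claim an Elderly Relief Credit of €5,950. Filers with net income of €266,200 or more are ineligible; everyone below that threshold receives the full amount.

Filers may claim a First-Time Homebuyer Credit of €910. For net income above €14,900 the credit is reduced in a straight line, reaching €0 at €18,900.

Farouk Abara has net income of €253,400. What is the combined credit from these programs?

Elderly Relief Credit: €253,400 is below the €266,200 cutoff, so the full €5,950 applies.
First-Time Homebuyer Credit: €253,400 is at or above €18,900, so the credit is €0.
Total: €5,950 + €0 = €5,950.

€5,950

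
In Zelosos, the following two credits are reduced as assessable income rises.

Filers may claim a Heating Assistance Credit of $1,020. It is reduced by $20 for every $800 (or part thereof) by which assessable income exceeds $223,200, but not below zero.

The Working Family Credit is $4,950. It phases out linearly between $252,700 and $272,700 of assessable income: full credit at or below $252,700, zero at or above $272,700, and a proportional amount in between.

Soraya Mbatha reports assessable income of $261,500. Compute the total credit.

Heating Assistance Credit: income exceeds $223,200 by $38,300, which is 48 full-or-partial $800 increments; reduction = 48 × $20 = $960, leaving $60.
Working Family Credit: $261,500 is $8,800 into a $20,000 phase-out range, leaving 11,200/20,000 of the credit: $4,950 × 11,200/20,000 = $2,772.
Total: $60 + $2,772 = $2,832.

$2,832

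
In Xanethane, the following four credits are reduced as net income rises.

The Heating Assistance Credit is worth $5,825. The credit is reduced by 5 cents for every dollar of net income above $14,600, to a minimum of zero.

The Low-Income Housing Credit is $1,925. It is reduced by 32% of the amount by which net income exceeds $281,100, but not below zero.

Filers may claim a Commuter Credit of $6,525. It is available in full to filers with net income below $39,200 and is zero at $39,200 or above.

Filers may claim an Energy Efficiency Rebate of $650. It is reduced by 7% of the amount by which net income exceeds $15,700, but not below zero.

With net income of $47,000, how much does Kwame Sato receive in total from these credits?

$6,130

Heating Assistance Credit: 5% of the $32,400 excess over $14,600 is $1,620; credit = $5,825 − $1,620 = $4,205.
Low-Income Housing Credit: $47,000 is at or below the $281,100 threshold, so the full $1,925 applies.
Commuter Credit: $47,000 meets or exceeds the $39,200 cutoff, so the credit is $0.
Energy Efficiency Rebate: 7% of the $31,300 excess over $15,700 is $2,191 ≥ base, so the credit is $0.
Total: $4,205 + $1,925 + $0 + $0 = $6,130.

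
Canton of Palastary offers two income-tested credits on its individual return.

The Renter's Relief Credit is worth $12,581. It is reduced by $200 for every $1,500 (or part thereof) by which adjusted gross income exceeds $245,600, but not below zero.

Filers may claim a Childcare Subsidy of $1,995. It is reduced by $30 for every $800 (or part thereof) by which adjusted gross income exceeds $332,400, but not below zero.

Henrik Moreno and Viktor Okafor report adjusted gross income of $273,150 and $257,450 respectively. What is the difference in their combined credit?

Henrik ($273,150): Renter's Relief Credit: income exceeds $245,600 by $27,550, which is 19 full-or-partial $1,500 increments; reduction = 19 × $200 = $3,800, leaving $8,781. Childcare Subsidy: $273,150 is at or below the $332,400 threshold, so the full $1,995 applies. total $8,781 + $1,995 = $10,776
Viktor ($257,450): Renter's Relief Credit: income exceeds $245,600 by $11,850, which is 8 full-or-partial $1,500 increments; reduction = 8 × $200 = $1,600, leaving $10,981. Childcare Subsidy: $257,450 is at or below the $332,400 threshold, so the full $1,995 applies. total $10,981 + $1,995 = $12,976
Difference: |$10,776 − $12,976| = $2,200.

$2,200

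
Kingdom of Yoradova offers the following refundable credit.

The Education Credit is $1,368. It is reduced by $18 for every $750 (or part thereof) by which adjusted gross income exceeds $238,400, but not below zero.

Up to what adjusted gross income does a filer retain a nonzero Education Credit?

$294,650

After 75 increments the reduction is 75 × $18 = $1,350, leaving $18; one more increment wipes it out. Increment 75 ends at excess 75 × $750 = $56,250, so the highest qualifying income is $238,400 + $56,250 = $294,650.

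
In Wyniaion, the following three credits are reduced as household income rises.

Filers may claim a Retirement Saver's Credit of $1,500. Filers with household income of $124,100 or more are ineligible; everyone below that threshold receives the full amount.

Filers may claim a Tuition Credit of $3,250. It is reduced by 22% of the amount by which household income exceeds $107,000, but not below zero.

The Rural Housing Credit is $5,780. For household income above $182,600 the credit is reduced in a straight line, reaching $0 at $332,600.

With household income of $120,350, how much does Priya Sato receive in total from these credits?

$7,593

Retirement Saver's Credit: $120,350 is below the $124,100 cutoff, so the full $1,500 applies.
Tuition Credit: 22% of the $13,350 excess over $107,000 is $2,937; credit = $3,250 − $2,937 = $313.
Rural Housing Credit: $120,350 is at or below the $182,600 threshold, so the full $5,780 applies.
Total: $1,500 + $313 + $5,780 = $7,593.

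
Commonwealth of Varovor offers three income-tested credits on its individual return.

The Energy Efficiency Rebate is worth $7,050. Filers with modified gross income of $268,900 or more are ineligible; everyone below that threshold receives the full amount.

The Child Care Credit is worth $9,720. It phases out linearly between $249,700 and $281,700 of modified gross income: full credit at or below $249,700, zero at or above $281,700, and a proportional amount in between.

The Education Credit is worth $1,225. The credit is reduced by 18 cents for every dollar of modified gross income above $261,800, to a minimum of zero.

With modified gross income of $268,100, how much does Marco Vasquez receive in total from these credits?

Energy Efficiency Rebate: $268,100 is below the $268,900 cutoff, so the full $7,050 applies.
Child Care Credit: $268,100 is $18,400 into a $32,000 phase-out range, leaving 13,600/32,000 of the credit: $9,720 × 13,600/32,000 = $4,131.
Education Credit: 18% of the $6,300 excess over $261,800 is $1,134; credit = $1,225 − $1,134 = $91.
Total: $7,050 + $4,131 + $91 = $11,272.

$11,272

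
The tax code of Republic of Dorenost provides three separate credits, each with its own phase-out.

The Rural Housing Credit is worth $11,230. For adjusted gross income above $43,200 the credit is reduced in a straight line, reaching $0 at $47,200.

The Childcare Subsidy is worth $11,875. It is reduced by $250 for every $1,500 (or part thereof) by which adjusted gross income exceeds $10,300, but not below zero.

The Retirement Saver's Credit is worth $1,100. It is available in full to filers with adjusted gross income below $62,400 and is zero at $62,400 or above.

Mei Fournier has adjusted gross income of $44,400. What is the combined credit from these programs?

Rural Housing Credit: $44,400 is $1,200 into a $4,000 phase-out range, leaving 2,800/4,000 of the credit: $11,230 × 2,800/4,000 = $7,861.
Childcare Subsidy: income exceeds $10,300 by $34,100, which is 23 full-or-partial $1,500 increments; reduction = 23 × $250 = $5,750, leaving $6,125.
Retirement Saver's Credit: $44,400 is below the $62,400 cutoff, so the full $1,100 applies.
Total: $7,861 + $6,125 + $1,100 = $15,086.

$15,086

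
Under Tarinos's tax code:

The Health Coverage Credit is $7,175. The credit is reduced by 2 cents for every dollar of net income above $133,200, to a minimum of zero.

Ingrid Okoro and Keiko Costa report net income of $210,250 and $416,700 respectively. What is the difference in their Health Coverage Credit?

$4,129

Ingrid ($210,250): Health Coverage Credit: 2% of the $77,050 excess over $133,200 is $1,541; credit = $7,175 − $1,541 = $5,634.
Keiko ($416,700): Health Coverage Credit: 2% of the $283,500 excess over $133,200 is $5,670; credit = $7,175 − $5,670 = $1,505.
Difference: |$5,634 − $1,505| = $4,129.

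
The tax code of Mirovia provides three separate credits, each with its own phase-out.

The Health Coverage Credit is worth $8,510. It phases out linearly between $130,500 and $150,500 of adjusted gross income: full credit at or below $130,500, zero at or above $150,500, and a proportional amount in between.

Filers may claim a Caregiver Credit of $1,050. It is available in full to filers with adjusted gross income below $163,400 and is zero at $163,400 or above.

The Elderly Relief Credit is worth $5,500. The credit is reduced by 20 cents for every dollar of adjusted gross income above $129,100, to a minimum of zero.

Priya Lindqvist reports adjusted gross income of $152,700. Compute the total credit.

Health Coverage Credit: $152,700 is at or above $150,500, so the credit is $0.
Caregiver Credit: $152,700 is below the $163,400 cutoff, so the full $1,050 applies.
Elderly Relief Credit: 20% of the $23,600 excess over $129,100 is $4,720; credit = $5,500 − $4,720 = $780.
Total: $0 + $1,050 + $780 = $1,830.

$1,830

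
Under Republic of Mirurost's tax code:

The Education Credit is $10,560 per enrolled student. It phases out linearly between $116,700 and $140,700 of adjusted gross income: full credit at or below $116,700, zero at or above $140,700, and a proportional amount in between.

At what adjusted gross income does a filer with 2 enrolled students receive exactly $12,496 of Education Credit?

$126,500

Full credit = 2 × $10,560 = $21,120.
$12,496 is 12,496/21,120 of the full $21,120, so 8,624/21,120 of the $24,000 range has been used: income = $116,700 + $24,000 × 8,624/21,120 = $126,500.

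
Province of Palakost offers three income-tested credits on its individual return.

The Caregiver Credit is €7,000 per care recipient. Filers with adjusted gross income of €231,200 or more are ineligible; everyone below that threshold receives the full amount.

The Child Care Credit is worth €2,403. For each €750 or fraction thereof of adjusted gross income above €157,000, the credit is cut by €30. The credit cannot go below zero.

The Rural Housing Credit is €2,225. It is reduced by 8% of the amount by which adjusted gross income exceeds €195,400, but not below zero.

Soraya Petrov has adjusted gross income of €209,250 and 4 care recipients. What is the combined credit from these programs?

Caregiver Credit: base = 4 × €7,000 = €28,000. €209,250 is below the €231,200 cutoff, so the full €28,000 applies.
Child Care Credit: income exceeds €157,000 by €52,250, which is 70 full-or-partial €750 increments; reduction = 70 × €30 = €2,100, leaving €303.
Rural Housing Credit: 8% of the €13,850 excess over €195,400 is €1,108; credit = €2,225 − €1,108 = €1,117.
Total: €28,000 + €303 + €1,117 = €29,420.

€29,420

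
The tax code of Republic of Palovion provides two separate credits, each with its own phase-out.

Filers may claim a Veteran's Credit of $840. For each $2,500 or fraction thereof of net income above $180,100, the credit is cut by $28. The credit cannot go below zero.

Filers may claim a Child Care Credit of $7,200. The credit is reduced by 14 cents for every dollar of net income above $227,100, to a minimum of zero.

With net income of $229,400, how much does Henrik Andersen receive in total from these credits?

Veteran's Credit: income exceeds $180,100 by $49,300, which is 20 full-or-partial $2,500 increments; reduction = 20 × $28 = $560, leaving $280.
Child Care Credit: 14% of the $2,300 excess over $227,100 is $322; credit = $7,200 − $322 = $6,878.
Total: $280 + $6,878 = $7,158.

$7,158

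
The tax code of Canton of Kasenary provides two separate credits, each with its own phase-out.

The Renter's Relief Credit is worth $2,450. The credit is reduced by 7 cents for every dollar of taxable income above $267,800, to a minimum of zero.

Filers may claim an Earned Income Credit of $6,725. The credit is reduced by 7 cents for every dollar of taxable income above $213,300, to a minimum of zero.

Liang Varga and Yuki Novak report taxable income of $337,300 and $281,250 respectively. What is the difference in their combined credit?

$3,477

Liang ($337,300): Renter's Relief Credit: 7% of the $69,500 excess over $267,800 is $4,865 ≥ base, so the credit is $0. Earned Income Credit: 7% of the $124,000 excess over $213,300 is $8,680 ≥ base, so the credit is $0. total $0 + $0 = $0
Yuki ($281,250): Renter's Relief Credit: 7% of the $13,450 excess over $267,800 is $941.50; credit = $2,450 − $941.50 = $1,508.50. Earned Income Credit: 7% of the $67,950 excess over $213,300 is $4,756.50; credit = $6,725 − $4,756.50 = $1,968.50. total $1,508.50 + $1,968.50 = $3,477
Difference: |$0 − $3,477| = $3,477.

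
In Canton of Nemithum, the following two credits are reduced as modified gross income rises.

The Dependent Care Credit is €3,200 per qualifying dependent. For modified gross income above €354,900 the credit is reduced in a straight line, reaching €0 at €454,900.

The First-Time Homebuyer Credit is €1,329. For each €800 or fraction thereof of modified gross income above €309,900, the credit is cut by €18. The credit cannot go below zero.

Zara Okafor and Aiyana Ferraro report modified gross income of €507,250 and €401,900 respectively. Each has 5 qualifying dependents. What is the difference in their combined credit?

Zara (€507,250): Dependent Care Credit: base = 5 × €3,200 = €16,000. €507,250 is at or above €454,900, so the credit is €0. First-Time Homebuyer Credit: income exceeds €309,900 by €197,350 → 247 increments × €18 = €4,446 ≥ base, so the credit is €0. total €0 + €0 = €0
Aiyana (€401,900): Dependent Care Credit: base = 5 × €3,200 = €16,000. €401,900 is €47,000 into a €100,000 phase-out range, leaving 53,000/100,000 of the credit: €16,000 × 53,000/100,000 = €8,480. First-Time Homebuyer Credit: income exceeds €309,900 by €92,000 → 115 increments × €18 = €2,070 ≥ base, so the credit is €0. total €8,480 + €0 = €8,480
Difference: |€0 − €8,480| = €8,480.

€8,480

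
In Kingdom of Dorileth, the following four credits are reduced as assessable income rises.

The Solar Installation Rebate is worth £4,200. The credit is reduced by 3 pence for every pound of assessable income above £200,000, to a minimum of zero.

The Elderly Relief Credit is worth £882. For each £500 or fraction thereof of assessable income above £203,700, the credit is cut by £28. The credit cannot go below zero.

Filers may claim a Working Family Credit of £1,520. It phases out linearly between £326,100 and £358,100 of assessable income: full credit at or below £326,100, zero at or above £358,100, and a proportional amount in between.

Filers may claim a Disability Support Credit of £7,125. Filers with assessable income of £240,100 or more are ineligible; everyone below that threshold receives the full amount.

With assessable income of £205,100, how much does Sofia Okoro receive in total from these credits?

Solar Installation Rebate: 3% of the £5,100 excess over £200,000 is £153; credit = £4,200 − £153 = £4,047.
Elderly Relief Credit: income exceeds £203,700 by £1,400, which is 3 full-or-partial £500 increments; reduction = 3 × £28 = £84, leaving £798.
Working Family Credit: £205,100 is at or below the £326,100 threshold, so the full £1,520 applies.
Disability Support Credit: £205,100 is below the £240,100 cutoff, so the full £7,125 applies.
Total: £4,047 + £798 + £1,520 + £7,125 = £13,490.

£13,490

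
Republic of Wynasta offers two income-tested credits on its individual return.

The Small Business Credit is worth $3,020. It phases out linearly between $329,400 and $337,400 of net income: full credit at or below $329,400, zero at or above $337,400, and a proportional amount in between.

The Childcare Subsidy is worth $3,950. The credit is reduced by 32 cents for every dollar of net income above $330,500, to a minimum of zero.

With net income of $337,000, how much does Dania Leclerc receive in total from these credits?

$2,021

Small Business Credit: $337,000 is $7,600 into a $8,000 phase-out range, leaving 400/8,000 of the credit: $3,020 × 400/8,000 = $151.
Childcare Subsidy: 32% of the $6,500 excess over $330,500 is $2,080; credit = $3,950 − $2,080 = $1,870.
Total: $151 + $1,870 = $2,021.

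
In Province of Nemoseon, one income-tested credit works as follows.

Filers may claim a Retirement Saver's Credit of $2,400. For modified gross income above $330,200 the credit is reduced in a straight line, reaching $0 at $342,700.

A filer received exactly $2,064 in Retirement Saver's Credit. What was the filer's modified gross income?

$2,064 is 2,064/2,400 of the full $2,400, so 336/2,400 of the $12,500 range has been used: income = $330,200 + $12,500 × 336/2,400 = $331,950.

$331,950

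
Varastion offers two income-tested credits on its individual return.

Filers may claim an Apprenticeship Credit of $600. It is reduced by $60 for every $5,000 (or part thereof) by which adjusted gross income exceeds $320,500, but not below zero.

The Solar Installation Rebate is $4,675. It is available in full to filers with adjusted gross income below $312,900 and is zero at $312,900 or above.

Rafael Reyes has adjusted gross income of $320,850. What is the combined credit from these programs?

$540

Apprenticeship Credit: income exceeds $320,500 by $350, which is 1 full-or-partial $5,000 increment; reduction = 1 × $60 = $60, leaving $540.
Solar Installation Rebate: $320,850 meets or exceeds the $312,900 cutoff, so the credit is $0.
Total: $540 + $0 = $540.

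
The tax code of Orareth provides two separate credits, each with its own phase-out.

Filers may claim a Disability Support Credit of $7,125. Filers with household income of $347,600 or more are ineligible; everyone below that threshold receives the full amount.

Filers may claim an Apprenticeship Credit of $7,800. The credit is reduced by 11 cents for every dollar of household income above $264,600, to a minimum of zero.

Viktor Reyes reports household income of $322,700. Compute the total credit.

$8,534

Disability Support Credit: $322,700 is below the $347,600 cutoff, so the full $7,125 applies.
Apprenticeship Credit: 11% of the $58,100 excess over $264,600 is $6,391; credit = $7,800 − $6,391 = $1,409.
Total: $7,125 + $1,409 = $8,534.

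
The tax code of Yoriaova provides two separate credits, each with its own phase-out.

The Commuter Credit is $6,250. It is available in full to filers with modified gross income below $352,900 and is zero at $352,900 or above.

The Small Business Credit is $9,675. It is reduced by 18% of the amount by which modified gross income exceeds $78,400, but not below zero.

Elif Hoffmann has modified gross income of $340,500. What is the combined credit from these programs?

Commuter Credit: $340,500 is below the $352,900 cutoff, so the full $6,250 applies.
Small Business Credit: 18% of the $262,100 excess over $78,400 is $47,178 ≥ base, so the credit is $0.
Total: $6,250 + $0 = $6,250.

$6,250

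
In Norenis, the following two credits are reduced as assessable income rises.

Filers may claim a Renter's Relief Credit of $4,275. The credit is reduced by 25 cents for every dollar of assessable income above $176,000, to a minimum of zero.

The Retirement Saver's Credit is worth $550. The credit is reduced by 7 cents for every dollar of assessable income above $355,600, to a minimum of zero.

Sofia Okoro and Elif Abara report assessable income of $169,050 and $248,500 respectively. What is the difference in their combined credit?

$4,275

Sofia ($169,050): Renter's Relief Credit: $169,050 is at or below the $176,000 threshold, so the full $4,275 applies. Retirement Saver's Credit: $169,050 is at or below the $355,600 threshold, so the full $550 applies. total $4,275 + $550 = $4,825
Elif ($248,500): Renter's Relief Credit: 25% of the $72,500 excess over $176,000 is $18,125 ≥ base, so the credit is $0. Retirement Saver's Credit: $248,500 is at or below the $355,600 threshold, so the full $550 applies. total $0 + $550 = $550
Difference: |$4,825 − $550| = $4,275.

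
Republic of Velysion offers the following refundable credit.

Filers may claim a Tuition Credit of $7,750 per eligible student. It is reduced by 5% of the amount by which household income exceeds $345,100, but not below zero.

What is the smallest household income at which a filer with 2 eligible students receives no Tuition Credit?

Full credit = 2 × $7,750 = $15,500.
The credit falls by 5% of each dollar above $345,100, so it reaches zero when the excess is $15,500 / 5% = $310,000: income = $345,100 + $310,000 = $655,100.

$655,100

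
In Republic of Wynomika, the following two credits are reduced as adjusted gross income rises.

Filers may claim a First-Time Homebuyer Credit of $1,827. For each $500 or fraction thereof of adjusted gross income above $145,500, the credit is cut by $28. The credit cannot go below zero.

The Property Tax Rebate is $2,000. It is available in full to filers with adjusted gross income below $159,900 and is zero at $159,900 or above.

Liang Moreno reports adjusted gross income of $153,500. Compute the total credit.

$3,379

First-Time Homebuyer Credit: income exceeds $145,500 by $8,000, which is 16 full-or-partial $500 increments; reduction = 16 × $28 = $448, leaving $1,379.
Property Tax Rebate: $153,500 is below the $159,900 cutoff, so the full $2,000 applies.
Total: $1,379 + $2,000 = $3,379.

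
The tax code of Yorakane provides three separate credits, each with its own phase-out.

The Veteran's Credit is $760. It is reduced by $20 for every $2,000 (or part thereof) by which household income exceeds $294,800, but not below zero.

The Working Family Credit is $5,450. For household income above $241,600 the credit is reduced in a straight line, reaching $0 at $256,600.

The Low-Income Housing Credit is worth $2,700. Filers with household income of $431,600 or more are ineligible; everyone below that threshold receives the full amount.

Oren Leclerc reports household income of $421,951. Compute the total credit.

$2,700

Veteran's Credit: income exceeds $294,800 by $127,151 → 64 increments × $20 = $1,280 ≥ base, so the credit is $0.
Working Family Credit: $421,951 is at or above $256,600, so the credit is $0.
Low-Income Housing Credit: $421,951 is below the $431,600 cutoff, so the full $2,700 applies.
Total: $0 + $0 + $2,700 = $2,700.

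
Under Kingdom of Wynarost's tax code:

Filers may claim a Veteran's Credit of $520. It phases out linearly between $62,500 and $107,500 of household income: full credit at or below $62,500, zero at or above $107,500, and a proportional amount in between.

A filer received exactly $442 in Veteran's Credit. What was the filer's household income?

$442 is 442/520 of the full $520, so 78/520 of the $45,000 range has been used: income = $62,500 + $45,000 × 78/520 = $69,250.

$69,250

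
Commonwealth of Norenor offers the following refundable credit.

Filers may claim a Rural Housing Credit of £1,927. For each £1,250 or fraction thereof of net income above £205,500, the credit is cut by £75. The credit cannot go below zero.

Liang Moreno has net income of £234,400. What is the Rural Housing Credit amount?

£127

Rural Housing Credit: income exceeds £205,500 by £28,900, which is 24 full-or-partial £1,250 increments; reduction = 24 × £75 = £1,800, leaving £127.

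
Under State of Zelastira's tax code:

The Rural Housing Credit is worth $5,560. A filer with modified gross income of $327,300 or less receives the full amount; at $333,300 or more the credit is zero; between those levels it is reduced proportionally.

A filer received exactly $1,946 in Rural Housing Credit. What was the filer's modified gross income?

$1,946 is 1,946/5,560 of the full $5,560, so 3,614/5,560 of the $6,000 range has been used: income = $327,300 + $6,000 × 3,614/5,560 = $331,200.

$331,200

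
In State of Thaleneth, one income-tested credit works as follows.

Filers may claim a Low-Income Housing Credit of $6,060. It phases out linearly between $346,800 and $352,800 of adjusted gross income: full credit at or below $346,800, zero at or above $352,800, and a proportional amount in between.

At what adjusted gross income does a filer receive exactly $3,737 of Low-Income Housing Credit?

$349,100

$3,737 is 3,737/6,060 of the full $6,060, so 2,323/6,060 of the $6,000 range has been used: income = $346,800 + $6,000 × 2,323/6,060 = $349,100.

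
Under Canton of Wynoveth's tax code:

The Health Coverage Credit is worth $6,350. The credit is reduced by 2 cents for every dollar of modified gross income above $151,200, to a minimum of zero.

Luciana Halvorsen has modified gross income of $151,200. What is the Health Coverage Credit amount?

Health Coverage Credit: $151,200 is at or below the $151,200 threshold, so the full $6,350 applies.

$6,350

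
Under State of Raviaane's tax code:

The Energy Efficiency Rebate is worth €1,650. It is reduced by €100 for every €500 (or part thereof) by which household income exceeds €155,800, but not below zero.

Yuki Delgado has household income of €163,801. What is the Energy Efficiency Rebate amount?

Energy Efficiency Rebate: income exceeds €155,800 by €8,001 → 17 increments × €100 = €1,700 ≥ base, so the credit is €0.

€0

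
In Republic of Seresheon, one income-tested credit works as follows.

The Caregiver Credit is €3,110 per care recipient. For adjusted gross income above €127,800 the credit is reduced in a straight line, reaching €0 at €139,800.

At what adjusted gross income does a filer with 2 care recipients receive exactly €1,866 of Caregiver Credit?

Full credit = 2 × €3,110 = €6,220.
€1,866 is 1,866/6,220 of the full €6,220, so 4,354/6,220 of the €12,000 range has been used: income = €127,800 + €12,000 × 4,354/6,220 = €136,200.

€136,200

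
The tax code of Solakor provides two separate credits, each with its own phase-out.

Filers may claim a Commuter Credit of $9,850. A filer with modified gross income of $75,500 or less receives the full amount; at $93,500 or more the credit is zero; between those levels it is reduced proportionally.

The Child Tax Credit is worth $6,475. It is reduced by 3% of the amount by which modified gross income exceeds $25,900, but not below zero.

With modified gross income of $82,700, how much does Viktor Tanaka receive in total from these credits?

$10,681

Commuter Credit: $82,700 is $7,200 into a $18,000 phase-out range, leaving 10,800/18,000 of the credit: $9,850 × 10,800/18,000 = $5,910.
Child Tax Credit: 3% of the $56,800 excess over $25,900 is $1,704; credit = $6,475 − $1,704 = $4,771.
Total: $5,910 + $4,771 = $10,681.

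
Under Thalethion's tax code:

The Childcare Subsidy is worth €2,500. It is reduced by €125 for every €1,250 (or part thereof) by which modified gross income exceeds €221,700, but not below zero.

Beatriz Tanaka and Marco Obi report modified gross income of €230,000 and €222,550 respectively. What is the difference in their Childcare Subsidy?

Beatriz (€230,000): Childcare Subsidy: income exceeds €221,700 by €8,300, which is 7 full-or-partial €1,250 increments; reduction = 7 × €125 = €875, leaving €1,625.
Marco (€222,550): Childcare Subsidy: income exceeds €221,700 by €850, which is 1 full-or-partial €1,250 increment; reduction = 1 × €125 = €125, leaving €2,375.
Difference: |€1,625 − €2,375| = €750.

€750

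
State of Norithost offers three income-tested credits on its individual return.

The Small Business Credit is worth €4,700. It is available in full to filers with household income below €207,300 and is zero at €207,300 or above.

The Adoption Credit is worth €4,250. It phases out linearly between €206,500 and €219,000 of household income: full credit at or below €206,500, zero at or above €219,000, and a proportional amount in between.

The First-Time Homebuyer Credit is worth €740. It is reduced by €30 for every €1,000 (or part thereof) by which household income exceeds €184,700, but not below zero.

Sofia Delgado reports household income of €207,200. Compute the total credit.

Small Business Credit: €207,200 is below the €207,300 cutoff, so the full €4,700 applies.
Adoption Credit: €207,200 is €700 into a €12,500 phase-out range, leaving 11,800/12,500 of the credit: €4,250 × 11,800/12,500 = €4,012.
First-Time Homebuyer Credit: income exceeds €184,700 by €22,500, which is 23 full-or-partial €1,000 increments; reduction = 23 × €30 = €690, leaving €50.
Total: €4,700 + €4,012 + €50 = €8,762.

€8,762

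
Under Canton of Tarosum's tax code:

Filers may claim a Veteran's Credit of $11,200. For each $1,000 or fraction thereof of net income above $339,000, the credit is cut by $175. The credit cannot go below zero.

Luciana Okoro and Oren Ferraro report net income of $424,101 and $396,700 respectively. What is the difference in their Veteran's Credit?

Luciana ($424,101): Veteran's Credit: income exceeds $339,000 by $85,101 → 86 increments × $175 = $15,050 ≥ base, so the credit is $0.
Oren ($396,700): Veteran's Credit: income exceeds $339,000 by $57,700, which is 58 full-or-partial $1,000 increments; reduction = 58 × $175 = $10,150, leaving $1,050.
Difference: |$0 − $1,050| = $1,050.

$1,050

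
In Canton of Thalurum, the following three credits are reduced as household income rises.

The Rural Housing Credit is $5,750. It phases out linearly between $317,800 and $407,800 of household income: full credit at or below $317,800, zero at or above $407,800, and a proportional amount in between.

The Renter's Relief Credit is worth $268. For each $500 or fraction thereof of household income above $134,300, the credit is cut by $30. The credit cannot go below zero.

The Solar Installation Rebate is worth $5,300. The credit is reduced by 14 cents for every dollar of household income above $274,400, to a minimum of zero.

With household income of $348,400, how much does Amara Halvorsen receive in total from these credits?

Rural Housing Credit: $348,400 is $30,600 into a $90,000 phase-out range, leaving 59,400/90,000 of the credit: $5,750 × 59,400/90,000 = $3,795.
Renter's Relief Credit: income exceeds $134,300 by $214,100 → 429 increments × $30 = $12,870 ≥ base, so the credit is $0.
Solar Installation Rebate: 14% of the $74,000 excess over $274,400 is $10,360 ≥ base, so the credit is $0.
Total: $3,795 + $0 + $0 = $3,795.

$3,795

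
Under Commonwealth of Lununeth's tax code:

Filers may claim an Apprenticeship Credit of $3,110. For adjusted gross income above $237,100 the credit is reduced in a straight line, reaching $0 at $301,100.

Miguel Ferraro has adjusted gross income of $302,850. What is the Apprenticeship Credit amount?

Apprenticeship Credit: $302,850 is at or above $301,100, so the credit is $0.

$0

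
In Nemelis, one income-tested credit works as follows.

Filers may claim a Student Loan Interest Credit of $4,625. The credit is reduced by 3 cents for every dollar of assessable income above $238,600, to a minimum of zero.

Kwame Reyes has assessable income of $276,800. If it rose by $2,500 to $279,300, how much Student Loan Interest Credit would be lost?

$75

At $276,800 — 3% of the $38,200 excess over $238,600 is $1,146; credit = $4,625 − $1,146 = $3,479.
At $279,300 — 3% of the $40,700 excess over $238,600 is $1,221; credit = $4,625 − $1,221 = $3,404.
Lost: $3,479 − $3,404 = $75.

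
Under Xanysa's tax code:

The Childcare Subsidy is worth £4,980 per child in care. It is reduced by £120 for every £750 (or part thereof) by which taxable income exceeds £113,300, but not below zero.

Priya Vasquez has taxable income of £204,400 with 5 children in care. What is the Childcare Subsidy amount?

Childcare Subsidy: base = 5 × £4,980 = £24,900. income exceeds £113,300 by £91,100, which is 122 full-or-partial £750 increments; reduction = 122 × £120 = £14,640, leaving £10,260.

£10,260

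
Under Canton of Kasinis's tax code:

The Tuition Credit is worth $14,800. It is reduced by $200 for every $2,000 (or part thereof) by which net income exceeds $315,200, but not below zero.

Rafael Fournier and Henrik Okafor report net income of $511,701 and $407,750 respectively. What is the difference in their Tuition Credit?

$5,400

Rafael ($511,701): Tuition Credit: income exceeds $315,200 by $196,501 → 99 increments × $200 = $19,800 ≥ base, so the credit is $0.
Henrik ($407,750): Tuition Credit: income exceeds $315,200 by $92,550, which is 47 full-or-partial $2,000 increments; reduction = 47 × $200 = $9,400, leaving $5,400.
Difference: |$0 − $5,400| = $5,400.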